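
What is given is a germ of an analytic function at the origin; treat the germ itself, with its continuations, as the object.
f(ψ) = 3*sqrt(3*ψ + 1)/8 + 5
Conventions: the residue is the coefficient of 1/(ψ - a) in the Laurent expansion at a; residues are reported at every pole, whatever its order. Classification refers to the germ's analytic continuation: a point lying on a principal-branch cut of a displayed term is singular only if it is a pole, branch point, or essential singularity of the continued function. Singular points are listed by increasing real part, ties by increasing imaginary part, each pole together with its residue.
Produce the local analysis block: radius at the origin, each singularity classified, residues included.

Radius of convergence at 0: 1/3.
At -1/3: an algebraic (square-root) branch point.

Branch term (3/8)*sqrt(1 - ψ/(-1/3)): its argument vanishes at ψ = -1/3, a square-root branch point, modulus 1/3.
The radius of convergence is the smallest modulus among the singular points: 1/3.


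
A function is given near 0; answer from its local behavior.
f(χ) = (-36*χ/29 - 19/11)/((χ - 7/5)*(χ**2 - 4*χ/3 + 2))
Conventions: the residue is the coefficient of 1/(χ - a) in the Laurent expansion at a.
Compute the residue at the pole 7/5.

At the order-1 pole 7/5 set g(χ) = (χ - (7/5))*f(χ) = (-36*χ/29 - 19/11)/(χ**2 - 4*χ/3 + 2).
Simple pole: residue = g(a) at a = 7/5, which is -82905/50083.

The residue is -82905/50083.


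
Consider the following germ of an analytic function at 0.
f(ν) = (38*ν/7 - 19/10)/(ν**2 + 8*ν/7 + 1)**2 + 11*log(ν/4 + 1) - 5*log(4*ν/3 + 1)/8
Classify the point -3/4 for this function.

The point is a logarithmic branch point.

The term (-5/8)*log(1 - ν/(-3/4)) has argument 1 - -3/4/(-3/4) = 0 at -3/4: a logarithmic (infinitely-sheeted) branch point; the remaining terms are analytic or single-valued there.


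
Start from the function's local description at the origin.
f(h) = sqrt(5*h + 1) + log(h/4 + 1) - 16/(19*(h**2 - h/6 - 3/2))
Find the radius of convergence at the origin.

The radius of convergence is 1/5.

Denominator factor (h**2 - h/6 - 3/2): discriminant 217/36, real irrational roots 1/12 + (1/12)*sqrt(217) and 1/12 - (1/12)*sqrt(217); poles of order 1, moduli 1/12 + (1/12)*sqrt(217) and -1/12 + (1/12)*sqrt(217).
Branch term (1)*sqrt(1 - h/(-1/5)): its argument vanishes at h = -1/5, a square-root branch point, modulus 1/5.
Branch term (1)*log(1 - h/(-4)): its argument vanishes at h = -4, a logarithmic branch point, modulus 4.
The radius of convergence is the smallest modulus among the singular points: 1/5.


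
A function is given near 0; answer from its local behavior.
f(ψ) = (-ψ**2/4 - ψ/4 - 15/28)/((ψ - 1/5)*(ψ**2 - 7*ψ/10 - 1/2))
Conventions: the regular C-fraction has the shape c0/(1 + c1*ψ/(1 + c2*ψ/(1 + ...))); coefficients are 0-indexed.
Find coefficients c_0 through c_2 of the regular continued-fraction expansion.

The regular C-fraction coefficients are [-75/14, -61/15, -1703/915].

Taylor coefficients (expand at 0): a_0 = -75/14, a_1 = -305/14, a_2 = -904/7.
c0 = a_0 = -75/14. Peel one level at a time: if S = 1 + c*ψ/S' with S'(0) = 1, then c is the ψ-coefficient of S and S' = c*ψ/(S - 1).
S_1 = c0/f = 1 + (-61/15)*ψ + (-1703/225)*ψ^2 + ...; c1 = -61/15.
S_2 = c1*ψ/(S_1 - 1) = 1 + (-1703/915)*ψ + ...; c2 = -1703/915.


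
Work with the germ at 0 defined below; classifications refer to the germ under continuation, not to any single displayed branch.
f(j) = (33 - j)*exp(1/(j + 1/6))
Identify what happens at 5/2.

There is no denominator, hence no pole anywhere.
The essential point of exp(1/(j - (-1/6))) is -1/6, not 5/2.
So the germ continues analytically to 5/2.

The point is a regular point.


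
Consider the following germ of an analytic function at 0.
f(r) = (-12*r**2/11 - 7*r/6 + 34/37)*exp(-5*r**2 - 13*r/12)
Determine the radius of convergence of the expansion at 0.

The radius of convergence is infinite.

The factor exp(-5*r**2 - 13*r/12) is entire and contributes no finite singular point.
The polynomial part has no poles.
No finite singular points: the Taylor series at 0 converges everywhere.


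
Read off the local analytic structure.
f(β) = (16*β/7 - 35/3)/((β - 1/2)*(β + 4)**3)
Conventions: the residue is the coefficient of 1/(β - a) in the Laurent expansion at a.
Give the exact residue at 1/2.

At the order-1 pole 1/2 set g(β) = (β - (1/2))*f(β) = (16*β/7 - 35/3)/(β + 4)**3.
Simple pole: residue = g(a) at a = 1/2, which is -1768/15309.

The residue is -1768/15309.


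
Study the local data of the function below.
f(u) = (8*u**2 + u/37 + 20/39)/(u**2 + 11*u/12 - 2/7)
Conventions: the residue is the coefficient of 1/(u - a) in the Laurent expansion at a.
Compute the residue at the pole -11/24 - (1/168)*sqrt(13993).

The factor u**2 + 11*u/12 - 2/7 splits as (u - a)(u - a') with a = -11/24 - (1/168)*sqrt(13993), a' = -11/24 + (1/168)*sqrt(13993). At the order-1 pole a set g(u) = (u - a)*f(u) = [8*u**2 + u/37 + 20/39] / (u - a').
Simple pole: residue = g(a) at a = -11/24 - (1/168)*sqrt(13993), which is -811/222 - (1490243/40383798)*sqrt(13993).

The residue is -811/222 - (1490243/40383798)*sqrt(13993).


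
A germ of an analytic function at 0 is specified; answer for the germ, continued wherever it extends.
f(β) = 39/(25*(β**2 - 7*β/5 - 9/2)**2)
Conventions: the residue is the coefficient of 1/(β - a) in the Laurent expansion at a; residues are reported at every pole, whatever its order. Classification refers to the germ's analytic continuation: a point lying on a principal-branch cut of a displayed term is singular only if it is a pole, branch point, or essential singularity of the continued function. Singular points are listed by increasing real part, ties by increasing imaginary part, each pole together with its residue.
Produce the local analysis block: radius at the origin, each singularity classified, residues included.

Radius of convergence at 0: -7/10 + (1/10)*sqrt(499).
At 7/10 - (1/10)*sqrt(499): a pole of order 2; residue (390/249001)*sqrt(499).
At 7/10 + (1/10)*sqrt(499): a pole of order 2; residue -(390/249001)*sqrt(499).

Denominator factor (β**2 - 7*β/5 - 9/2)^2: discriminant 499/25, real irrational roots 7/10 + (1/10)*sqrt(499) and 7/10 - (1/10)*sqrt(499); poles of order 2, moduli 7/10 + (1/10)*sqrt(499) and -7/10 + (1/10)*sqrt(499).
The radius of convergence is the smallest modulus among the singular points: -7/10 + (1/10)*sqrt(499).
The factor β**2 - 7*β/5 - 9/2 splits as (β - a)(β - a') with a = 7/10 - (1/10)*sqrt(499), a' = 7/10 + (1/10)*sqrt(499). At the order-2 pole a set g(β) = (β - a)^2*f(β) = [39/25] / (β - a')^2.
Order-2 pole: residue = g'(a); g'(7/10 - (1/10)*sqrt(499)) = (390/249001)*sqrt(499), so the residue is (390/249001)*sqrt(499).
The factor β**2 - 7*β/5 - 9/2 splits as (β - a)(β - a') with a = 7/10 + (1/10)*sqrt(499), a' = 7/10 - (1/10)*sqrt(499). At the order-2 pole a set g(β) = (β - a)^2*f(β) = [39/25] / (β - a')^2.
Order-2 pole: residue = g'(a); g'(7/10 + (1/10)*sqrt(499)) = -(390/249001)*sqrt(499), so the residue is -(390/249001)*sqrt(499).
List the singular points by increasing real part (a conjugate pair: the negative imaginary part first).


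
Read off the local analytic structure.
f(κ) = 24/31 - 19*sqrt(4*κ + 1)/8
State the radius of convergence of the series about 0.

The radius of convergence is 1/4.

Branch term (-19/8)*sqrt(1 - κ/(-1/4)): its argument vanishes at κ = -1/4, a square-root branch point, modulus 1/4.
The radius of convergence is the smallest modulus among the singular points: 1/4.


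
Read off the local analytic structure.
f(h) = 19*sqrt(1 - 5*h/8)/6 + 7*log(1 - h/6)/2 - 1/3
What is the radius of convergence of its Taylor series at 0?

Branch term (19/6)*sqrt(1 - h/(8/5)): its argument vanishes at h = 8/5, a square-root branch point, modulus 8/5.
Branch term (7/2)*log(1 - h/(6)): its argument vanishes at h = 6, a logarithmic branch point, modulus 6.
The radius of convergence is the smallest modulus among the singular points: 8/5.

The radius of convergence is 8/5.


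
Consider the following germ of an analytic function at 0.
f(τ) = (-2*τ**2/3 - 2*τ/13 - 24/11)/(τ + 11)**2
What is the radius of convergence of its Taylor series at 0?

Denominator factor (τ + 11)^2: pole of order 2 at -11, modulus 11.
The radius of convergence is the smallest modulus among the singular points: 11.

The radius of convergence is 11.


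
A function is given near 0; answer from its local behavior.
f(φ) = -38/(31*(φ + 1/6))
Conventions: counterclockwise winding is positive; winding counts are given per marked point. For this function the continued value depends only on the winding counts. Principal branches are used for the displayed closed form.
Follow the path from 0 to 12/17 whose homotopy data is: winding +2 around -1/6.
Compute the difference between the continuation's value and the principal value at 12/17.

The function is rational, hence single-valued: continuing it around any pole returns the same value, so the difference is 0.

Continued minus principal equals 0.


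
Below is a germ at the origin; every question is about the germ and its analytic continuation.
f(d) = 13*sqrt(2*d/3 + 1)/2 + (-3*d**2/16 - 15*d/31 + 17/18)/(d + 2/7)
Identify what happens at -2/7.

The point is a pole of order 1.

The denominator factor d + 2/7 vanishes at -2/7 and appears to the power 1; the numerator there equals 58369/54684, nonzero, and no other factor vanishes.
The branch terms are analytic at this point.
Hence a pole whose order is the multiplicity, 1.


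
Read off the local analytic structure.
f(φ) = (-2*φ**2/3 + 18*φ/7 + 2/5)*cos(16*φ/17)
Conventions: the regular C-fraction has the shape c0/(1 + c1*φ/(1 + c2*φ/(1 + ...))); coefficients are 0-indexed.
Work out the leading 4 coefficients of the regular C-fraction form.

The regular C-fraction coefficients are [2/5, -45/7, 1845296/273105, -5866672063/71994223440].

Taylor coefficients (expand at 0): a_0 = 2/5, a_1 = 18/7, a_2 = -3658/4335, a_3 = -2304/2023.
c0 = a_0 = 2/5. Peel one level at a time: if S = 1 + c*φ/S' with S'(0) = 1, then c is the φ-coefficient of S and S' = c*φ/(S - 1).
S_1 = c0/f = 1 + (-45/7)*φ + (1845296/42483)*φ^2 + ...; c1 = -45/7.
S_2 = c1*φ/(S_1 - 1) = 1 + (1845296/273105)*φ + (838096009/1522170225)*φ^2 + ...; c2 = 1845296/273105.
S_3 = c2*φ/(S_2 - 1) = 1 + (-5866672063/71994223440)*φ + ...; c3 = -5866672063/71994223440.


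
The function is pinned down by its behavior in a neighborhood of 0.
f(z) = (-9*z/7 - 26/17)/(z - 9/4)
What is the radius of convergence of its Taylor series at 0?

The radius of convergence is 9/4.

Denominator factor (z - 9/4): pole of order 1 at 9/4, modulus 9/4.
The radius of convergence is the smallest modulus among the singular points: 9/4.


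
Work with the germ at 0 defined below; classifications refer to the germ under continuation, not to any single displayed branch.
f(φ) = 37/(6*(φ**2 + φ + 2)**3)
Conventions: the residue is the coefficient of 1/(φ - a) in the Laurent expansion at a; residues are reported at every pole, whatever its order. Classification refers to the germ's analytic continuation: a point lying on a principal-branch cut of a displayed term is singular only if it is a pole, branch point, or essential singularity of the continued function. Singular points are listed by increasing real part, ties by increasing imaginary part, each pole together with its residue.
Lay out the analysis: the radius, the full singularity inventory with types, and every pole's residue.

Radius of convergence at 0: sqrt(2).
At (-1/2) - ((1/2)*sqrt(7))*i: a pole of order 3; residue ((37/343)*sqrt(7))*i.
At (-1/2) + ((1/2)*sqrt(7))*i: a pole of order 3; residue -((37/343)*sqrt(7))*i.

Denominator factor (φ**2 + φ + 2)^3: discriminant -7, complex-conjugate roots (-1/2) + ((1/2)*sqrt(7))*i and (-1/2) - ((1/2)*sqrt(7))*i; poles of order 3, moduli sqrt(2) and sqrt(2).
The radius of convergence is the smallest modulus among the singular points: sqrt(2).
The factor φ**2 + φ + 2 splits as (φ - a)(φ - a') with a = (-1/2) - ((1/2)*sqrt(7))*i, a' = (-1/2) + ((1/2)*sqrt(7))*i. At the order-3 pole a set g(φ) = (φ - a)^3*f(φ) = [37/6] / (φ - a')^3.
Order-3 pole: residue = g''(a)/2; g''((-1/2) - ((1/2)*sqrt(7))*i) = ((74/343)*sqrt(7))*i, so the residue is ((37/343)*sqrt(7))*i.
The factor φ**2 + φ + 2 splits as (φ - a)(φ - a') with a = (-1/2) + ((1/2)*sqrt(7))*i, a' = (-1/2) - ((1/2)*sqrt(7))*i. At the order-3 pole a set g(φ) = (φ - a)^3*f(φ) = [37/6] / (φ - a')^3.
Order-3 pole: residue = g''(a)/2; g''((-1/2) + ((1/2)*sqrt(7))*i) = -((74/343)*sqrt(7))*i, so the residue is -((37/343)*sqrt(7))*i.
List the singular points by increasing real part (a conjugate pair: the negative imaginary part first).


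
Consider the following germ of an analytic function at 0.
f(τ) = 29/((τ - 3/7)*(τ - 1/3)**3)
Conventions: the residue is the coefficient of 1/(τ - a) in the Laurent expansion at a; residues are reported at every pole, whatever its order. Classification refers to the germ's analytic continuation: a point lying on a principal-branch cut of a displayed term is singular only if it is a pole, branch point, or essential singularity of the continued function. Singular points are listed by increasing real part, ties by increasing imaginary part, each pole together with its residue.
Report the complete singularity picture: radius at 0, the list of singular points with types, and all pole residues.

Radius of convergence at 0: 1/3.
At 1/3: a pole of order 3; residue -268569/8.
At 3/7: a pole of order 1; residue 268569/8.

Denominator factor (τ - 1/3)^3: pole of order 3 at 1/3, modulus 1/3.
Denominator factor (τ - 3/7): pole of order 1 at 3/7, modulus 3/7.
The radius of convergence is the smallest modulus among the singular points: 1/3.
At the order-3 pole 1/3 set g(τ) = (τ - (1/3))^3*f(τ) = 29/(τ - 3/7).
Order-3 pole: residue = g''(a)/2; g''(1/3) = -268569/4, so the residue is -268569/8.
At the order-1 pole 3/7 set g(τ) = (τ - (3/7))*f(τ) = 29/(τ - 1/3)**3.
Simple pole: residue = g(a) at a = 3/7, which is 268569/8.
List the singular points by increasing real part (a conjugate pair: the negative imaginary part first).


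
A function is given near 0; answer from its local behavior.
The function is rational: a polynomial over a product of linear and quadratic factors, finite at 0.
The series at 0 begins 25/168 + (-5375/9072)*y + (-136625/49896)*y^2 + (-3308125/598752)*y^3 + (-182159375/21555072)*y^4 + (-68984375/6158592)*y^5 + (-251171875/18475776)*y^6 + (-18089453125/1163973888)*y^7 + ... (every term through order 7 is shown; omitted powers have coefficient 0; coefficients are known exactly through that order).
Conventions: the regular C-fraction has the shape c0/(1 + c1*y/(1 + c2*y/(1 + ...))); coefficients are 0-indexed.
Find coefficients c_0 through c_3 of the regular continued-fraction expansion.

Taylor coefficients (read off): a_0 = 25/168, a_1 = -5375/9072, a_2 = -136625/49896, a_3 = -3308125/598752.
c0 = a_0 = 25/168. Peel one level at a time: if S = 1 + c*y/S' with S'(0) = 1, then c is the y-coefficient of S and S' = c*y/(S - 1).
S_1 = c0/f = 1 + (215/54)*y + (1098695/32076)*y^2 + ...; c1 = 215/54.
S_2 = c1*y/(S_1 - 1) = 1 + (-219739/25542)*y + (16153631/1342374)*y^2 + ...; c2 = -219739/25542.
S_3 = c2*y/(S_2 - 1) = 1 + (11183283/7995119)*y + ...; c3 = 11183283/7995119.

The regular C-fraction coefficients are [25/168, 215/54, -219739/25542, 11183283/7995119].


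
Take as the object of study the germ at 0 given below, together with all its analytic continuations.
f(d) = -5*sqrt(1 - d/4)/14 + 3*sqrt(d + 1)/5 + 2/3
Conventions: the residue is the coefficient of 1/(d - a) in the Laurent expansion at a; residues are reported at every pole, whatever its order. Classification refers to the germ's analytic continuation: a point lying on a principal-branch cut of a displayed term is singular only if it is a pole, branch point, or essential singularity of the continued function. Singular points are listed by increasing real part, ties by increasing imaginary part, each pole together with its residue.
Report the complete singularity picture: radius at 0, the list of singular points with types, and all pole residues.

Radius of convergence at 0: 1.
At -1: an algebraic (square-root) branch point.
At 4: an algebraic (square-root) branch point.

Branch term (-5/14)*sqrt(1 - d/(4)): its argument vanishes at d = 4, a square-root branch point, modulus 4.
Branch term (3/5)*sqrt(1 - d/(-1)): its argument vanishes at d = -1, a square-root branch point, modulus 1.
The radius of convergence is the smallest modulus among the singular points: 1.
List the singular points by increasing real part (a conjugate pair: the negative imaginary part first).


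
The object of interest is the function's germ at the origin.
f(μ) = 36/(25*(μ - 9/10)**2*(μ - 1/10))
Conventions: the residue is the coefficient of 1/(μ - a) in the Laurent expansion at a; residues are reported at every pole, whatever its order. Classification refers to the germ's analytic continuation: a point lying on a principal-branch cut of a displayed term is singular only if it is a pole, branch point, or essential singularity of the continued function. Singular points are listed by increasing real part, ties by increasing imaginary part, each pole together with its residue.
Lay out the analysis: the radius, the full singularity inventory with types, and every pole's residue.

Radius of convergence at 0: 1/10.
At 1/10: a pole of order 1; residue 9/4.
At 9/10: a pole of order 2; residue -9/4.

Denominator factor (μ - 9/10)^2: pole of order 2 at 9/10, modulus 9/10.
Denominator factor (μ - 1/10): pole of order 1 at 1/10, modulus 1/10.
The radius of convergence is the smallest modulus among the singular points: 1/10.
At the order-1 pole 1/10 set g(μ) = (μ - (1/10))*f(μ) = 36/(25*(μ - 9/10)**2).
Simple pole: residue = g(a) at a = 1/10, which is 9/4.
At the order-2 pole 9/10 set g(μ) = (μ - (9/10))^2*f(μ) = 36/(25*(μ - 1/10)).
Order-2 pole: residue = g'(a); g'(9/10) = -9/4, so the residue is -9/4.
List the singular points by increasing real part (a conjugate pair: the negative imaginary part first).


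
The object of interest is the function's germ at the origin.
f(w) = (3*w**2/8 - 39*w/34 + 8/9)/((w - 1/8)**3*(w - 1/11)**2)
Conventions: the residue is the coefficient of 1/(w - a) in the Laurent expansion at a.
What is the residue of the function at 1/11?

At the order-2 pole 1/11 set g(w) = (w - (1/11))^2*f(w) = (3*w**2/8 - 39*w/34 + 8/9)/(w - 1/8)**3.
Order-2 pole: residue = g'(a); g'(1/11) = -7115016832/4131, so the residue is -7115016832/4131.

The residue is -7115016832/4131.


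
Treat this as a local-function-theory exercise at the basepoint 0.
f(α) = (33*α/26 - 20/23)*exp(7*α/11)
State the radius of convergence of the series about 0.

The radius of convergence is infinite.

The factor exp(7*α/11) is entire and contributes no finite singular point.
The polynomial part has no poles.
No finite singular points: the Taylor series at 0 converges everywhere.


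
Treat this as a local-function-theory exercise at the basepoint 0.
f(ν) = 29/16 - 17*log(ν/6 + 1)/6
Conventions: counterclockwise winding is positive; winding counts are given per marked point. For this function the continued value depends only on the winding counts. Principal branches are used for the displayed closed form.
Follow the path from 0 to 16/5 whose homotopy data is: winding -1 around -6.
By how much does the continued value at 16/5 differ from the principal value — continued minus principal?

The rational part is single-valued and drops out of the difference; each branch term changes only by its own monodromy.
(-17/6)*log(1 - ν/(-6)): each positive loop around -6 adds 2*pi*i to the log, so winding -1 contributes (-17/6)*(-1)*2*pi*i = (17/3)*pi*i.
Summing the contributions at ν = 16/5 gives (17/3)*pi*i.

Continued minus principal equals (17/3)*pi*i.


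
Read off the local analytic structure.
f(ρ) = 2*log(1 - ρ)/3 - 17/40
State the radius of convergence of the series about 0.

The radius of convergence is 1.

Branch term (2/3)*log(1 - ρ/(1)): its argument vanishes at ρ = 1, a logarithmic branch point, modulus 1.
The radius of convergence is the smallest modulus among the singular points: 1.


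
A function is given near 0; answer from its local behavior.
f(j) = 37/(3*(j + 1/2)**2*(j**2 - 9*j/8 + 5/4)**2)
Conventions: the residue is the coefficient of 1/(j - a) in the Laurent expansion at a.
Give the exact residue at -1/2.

At the order-2 pole -1/2 set g(j) = (j - (-1/2))^2*f(j) = 37/(3*(j**2 - 9*j/8 + 5/4)**2).
Order-2 pole: residue = g'(a); g'(-1/2) = 644096/107811, so the residue is 644096/107811.

The residue is 644096/107811.


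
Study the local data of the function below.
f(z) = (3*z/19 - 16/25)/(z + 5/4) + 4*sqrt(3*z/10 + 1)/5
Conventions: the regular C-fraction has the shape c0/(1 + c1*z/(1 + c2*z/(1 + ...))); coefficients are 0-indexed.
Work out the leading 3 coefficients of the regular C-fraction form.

Taylor coefficients (expand at 0): a_0 = 36/125, a_1 = 7789/11875, a_2 = -207923/475000.
c0 = a_0 = 36/125. Peel one level at a time: if S = 1 + c*z/S' with S'(0) = 1, then c is the z-coefficient of S and S' = c*z/(S - 1).
S_1 = c0/f = 1 + (-7789/3420)*z + (6275675/935712)*z^2 + ...; c1 = -7789/3420.
S_2 = c1*z/(S_1 - 1) = 1 + (31378375/10655352)*z + ...; c2 = 31378375/10655352.

The regular C-fraction coefficients are [36/125, -7789/3420, 31378375/10655352].


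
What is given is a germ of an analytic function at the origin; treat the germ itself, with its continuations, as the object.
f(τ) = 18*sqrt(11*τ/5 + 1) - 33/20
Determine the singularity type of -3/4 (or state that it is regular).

The point is a regular point.

There is no denominator, hence no pole anywhere.
Branch term sqrt(1 - τ/(-5/11)): argument at -3/4 is -13/20, nonzero, so -3/4 is not its branch point (a point on a principal cut is still regular for the continued germ).
So the germ continues analytically to -3/4.


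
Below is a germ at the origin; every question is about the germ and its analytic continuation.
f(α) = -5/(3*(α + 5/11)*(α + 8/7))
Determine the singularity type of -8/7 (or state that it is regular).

The denominator factor α + 8/7 vanishes at -8/7 and appears to the power 1; the numerator there equals -5/3, nonzero, and no other factor vanishes.
Hence a pole whose order is the multiplicity, 1.

The point is a pole of order 1.


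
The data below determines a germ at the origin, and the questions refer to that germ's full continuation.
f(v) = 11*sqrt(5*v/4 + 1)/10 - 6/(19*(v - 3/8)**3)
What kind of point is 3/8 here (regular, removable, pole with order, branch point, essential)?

The point is a pole of order 3.

The denominator factor v - 3/8 vanishes at 3/8 and appears to the power 3; the numerator there equals -6/19, nonzero, and no other factor vanishes.
The branch terms are analytic at this point.
Hence a pole whose order is the multiplicity, 3.


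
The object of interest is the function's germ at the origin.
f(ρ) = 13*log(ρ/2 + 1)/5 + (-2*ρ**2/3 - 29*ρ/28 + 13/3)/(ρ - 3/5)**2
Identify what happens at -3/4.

Denominator factors: ρ - 3/5 = -27/20 at ρ = -3/4 — none vanishes.
Branch term log(1 - ρ/(-2)): argument at -3/4 is 5/8, nonzero, so -3/4 is not its branch point (a point on a principal cut is still regular for the continued germ).
So the germ continues analytically to -3/4.

The point is a regular point.


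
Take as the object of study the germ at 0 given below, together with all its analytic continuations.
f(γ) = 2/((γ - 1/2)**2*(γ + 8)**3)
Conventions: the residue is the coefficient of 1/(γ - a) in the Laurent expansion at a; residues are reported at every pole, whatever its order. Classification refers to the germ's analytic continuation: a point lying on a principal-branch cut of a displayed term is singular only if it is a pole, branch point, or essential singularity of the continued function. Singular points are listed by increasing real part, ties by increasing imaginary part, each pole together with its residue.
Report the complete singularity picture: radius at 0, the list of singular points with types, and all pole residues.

Denominator factor (γ - 1/2)^2: pole of order 2 at 1/2, modulus 1/2.
Denominator factor (γ + 8)^3: pole of order 3 at -8, modulus 8.
The radius of convergence is the smallest modulus among the singular points: 1/2.
At the order-3 pole -8 set g(γ) = (γ - (-8))^3*f(γ) = 2/(γ - 1/2)**2.
Order-3 pole: residue = g''(a)/2; g''(-8) = 192/83521, so the residue is 96/83521.
At the order-2 pole 1/2 set g(γ) = (γ - (1/2))^2*f(γ) = 2/(γ + 8)**3.
Order-2 pole: residue = g'(a); g'(1/2) = -96/83521, so the residue is -96/83521.
List the singular points by increasing real part (a conjugate pair: the negative imaginary part first).

Radius of convergence at 0: 1/2.
At -8: a pole of order 3; residue 96/83521.
At 1/2: a pole of order 2; residue -96/83521.


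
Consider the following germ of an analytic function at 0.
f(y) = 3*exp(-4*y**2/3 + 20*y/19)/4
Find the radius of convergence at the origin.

The radius of convergence is infinite.

The factor exp(-4*y**2/3 + 20*y/19) is entire and contributes no finite singular point.
The polynomial part has no poles.
No finite singular points: the Taylor series at 0 converges everywhere.


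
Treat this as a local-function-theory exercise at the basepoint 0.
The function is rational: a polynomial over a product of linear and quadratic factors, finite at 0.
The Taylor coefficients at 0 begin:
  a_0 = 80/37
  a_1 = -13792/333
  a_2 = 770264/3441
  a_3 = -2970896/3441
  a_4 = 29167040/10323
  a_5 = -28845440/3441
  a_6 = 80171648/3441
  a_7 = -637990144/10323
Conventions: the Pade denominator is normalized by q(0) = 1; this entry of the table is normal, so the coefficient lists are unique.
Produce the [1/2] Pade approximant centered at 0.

Taylor coefficients needed (read off): a_0 = 80/37, a_1 = -13792/333, a_2 = 770264/3441, a_3 = -2970896/3441.
Write the denominator as Q(ζ) = 1 + q1*ζ + q2*ζ^2. Requiring Q*f - P = O(ζ^4) with deg P <= 1 kills the coefficients of ζ^2..ζ^3 in Q*f:
  ζ^2: a_2 + q1*a_1 + q2*a_0 = 0, i.e. 770264/3441 + (-13792/333)*q1 + (80/37)*q2 = 0.
  ζ^3: a_3 + q1*a_2 + q2*a_1 = 0, i.e. -2970896/3441 + (770264/3441)*q1 + (-13792/333)*q2 = 0.
Solving this linear system: q1 = 198853968/33070523, q2 = 23892532617/2050372426.
The numerator is Q*f truncated at degree 1: P0 = a_0 = 80/37; P1 = a_1 + q1*a_0 = -312933796256/11012484159.

The Pade approximant has numerator coefficients [80/37, -312933796256/11012484159]; denominator coefficients [1, 198853968/33070523, 23892532617/2050372426].


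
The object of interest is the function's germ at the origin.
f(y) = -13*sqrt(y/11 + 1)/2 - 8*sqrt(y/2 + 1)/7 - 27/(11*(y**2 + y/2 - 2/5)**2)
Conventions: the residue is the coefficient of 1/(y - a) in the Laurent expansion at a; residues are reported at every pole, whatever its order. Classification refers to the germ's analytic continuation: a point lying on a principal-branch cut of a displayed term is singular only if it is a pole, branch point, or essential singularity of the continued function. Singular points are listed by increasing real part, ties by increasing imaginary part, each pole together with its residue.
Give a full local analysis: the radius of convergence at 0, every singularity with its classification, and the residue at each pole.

Denominator factor (y**2 + y/2 - 2/5)^2: discriminant 37/20, real irrational roots -1/4 + (1/20)*sqrt(185) and -1/4 - (1/20)*sqrt(185); poles of order 2, moduli -1/4 + (1/20)*sqrt(185) and 1/4 + (1/20)*sqrt(185).
Branch term (-8/7)*sqrt(1 - y/(-2)): its argument vanishes at y = -2, a square-root branch point, modulus 2.
Branch term (-13/2)*sqrt(1 - y/(-11)): its argument vanishes at y = -11, a square-root branch point, modulus 11.
The radius of convergence is the smallest modulus among the singular points: -1/4 + (1/20)*sqrt(185).
The branch terms are analytic at -1/4 - (1/20)*sqrt(185) and contribute nothing to the residue; only the rational part matters.
The factor y**2 + y/2 - 2/5 splits as (y - a)(y - a') with a = -1/4 - (1/20)*sqrt(185), a' = -1/4 + (1/20)*sqrt(185). At the order-2 pole a set g(y) = (y - a)^2*(rational part) = [-27/11] / (y - a')^2.
Order-2 pole: residue = g'(a); g'(-1/4 - (1/20)*sqrt(185)) = -(2160/15059)*sqrt(185), so the residue is -(2160/15059)*sqrt(185).
The branch terms are analytic at -1/4 + (1/20)*sqrt(185) and contribute nothing to the residue; only the rational part matters.
The factor y**2 + y/2 - 2/5 splits as (y - a)(y - a') with a = -1/4 + (1/20)*sqrt(185), a' = -1/4 - (1/20)*sqrt(185). At the order-2 pole a set g(y) = (y - a)^2*(rational part) = [-27/11] / (y - a')^2.
Order-2 pole: residue = g'(a); g'(-1/4 + (1/20)*sqrt(185)) = (2160/15059)*sqrt(185), so the residue is (2160/15059)*sqrt(185).
List the singular points by increasing real part (a conjugate pair: the negative imaginary part first).

Radius of convergence at 0: -1/4 + (1/20)*sqrt(185).
At -11: an algebraic (square-root) branch point.
At -2: an algebraic (square-root) branch point.
At -1/4 - (1/20)*sqrt(185): a pole of order 2; residue -(2160/15059)*sqrt(185).
At -1/4 + (1/20)*sqrt(185): a pole of order 2; residue (2160/15059)*sqrt(185).


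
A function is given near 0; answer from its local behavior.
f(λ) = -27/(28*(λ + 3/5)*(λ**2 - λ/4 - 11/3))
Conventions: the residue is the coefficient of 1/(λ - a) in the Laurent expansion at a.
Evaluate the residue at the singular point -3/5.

The residue is 2025/6629.

At the order-1 pole -3/5 set g(λ) = (λ - (-3/5))*f(λ) = -27/(28*(λ**2 - λ/4 - 11/3)).
Simple pole: residue = g(a) at a = -3/5, which is 2025/6629.


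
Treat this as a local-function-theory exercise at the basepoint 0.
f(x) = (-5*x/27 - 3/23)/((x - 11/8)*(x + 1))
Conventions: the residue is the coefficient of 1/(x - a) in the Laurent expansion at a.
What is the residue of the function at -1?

The residue is -272/11799.

At the order-1 pole -1 set g(x) = (x - (-1))*f(x) = (-5*x/27 - 3/23)/(x - 11/8).
Simple pole: residue = g(a) at a = -1, which is -272/11799.


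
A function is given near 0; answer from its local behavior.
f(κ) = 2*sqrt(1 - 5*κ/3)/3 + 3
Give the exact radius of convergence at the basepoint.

Branch term (2/3)*sqrt(1 - κ/(3/5)): its argument vanishes at κ = 3/5, a square-root branch point, modulus 3/5.
The radius of convergence is the smallest modulus among the singular points: 3/5.

The radius of convergence is 3/5.


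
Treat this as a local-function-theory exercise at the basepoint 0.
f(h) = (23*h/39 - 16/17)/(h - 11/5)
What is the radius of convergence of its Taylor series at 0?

Denominator factor (h - 11/5): pole of order 1 at 11/5, modulus 11/5.
The radius of convergence is the smallest modulus among the singular points: 11/5.

The radius of convergence is 11/5.


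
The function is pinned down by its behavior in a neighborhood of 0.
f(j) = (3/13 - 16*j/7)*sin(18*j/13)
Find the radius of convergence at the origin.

The factor sin(18*j/13) is entire and contributes no finite singular point.
The polynomial part has no poles.
No finite singular points: the Taylor series at 0 converges everywhere.

The radius of convergence is infinite.


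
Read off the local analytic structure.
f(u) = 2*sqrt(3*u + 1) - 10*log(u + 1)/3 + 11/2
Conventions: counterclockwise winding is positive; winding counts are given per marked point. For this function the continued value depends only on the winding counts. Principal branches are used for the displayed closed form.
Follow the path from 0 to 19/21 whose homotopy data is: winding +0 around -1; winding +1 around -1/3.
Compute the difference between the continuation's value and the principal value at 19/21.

The rational part is single-valued and drops out of the difference; each branch term changes only by its own monodromy.
(2)*sqrt(1 - u/(-1/3)): winding +1 is odd, the square root flips sign, contributing -2*(2)*sqrt(1 - (19/21)/(-1/3)) = -2*(2)*sqrt(26/7) = -(4/7)*sqrt(182).
(-10/3)*log(1 - u/(-1)): winding 0 around -1, so this term returns to its principal value, contribution 0.
Summing the contributions at u = 19/21 gives -(4/7)*sqrt(182).

Continued minus principal equals -(4/7)*sqrt(182).


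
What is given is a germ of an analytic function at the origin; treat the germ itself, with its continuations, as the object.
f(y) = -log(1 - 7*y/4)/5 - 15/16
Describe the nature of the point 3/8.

The point is a regular point.

There is no denominator, hence no pole anywhere.
Branch term log(1 - y/(4/7)): argument at 3/8 is 11/32, nonzero, so 3/8 is not its branch point (a point on a principal cut is still regular for the continued germ).
So the germ continues analytically to 3/8.


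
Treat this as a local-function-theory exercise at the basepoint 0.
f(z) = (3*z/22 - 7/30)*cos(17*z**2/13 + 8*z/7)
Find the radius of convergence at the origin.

The factor cos(17*z**2/13 + 8*z/7) is entire and contributes no finite singular point.
The polynomial part has no poles.
No finite singular points: the Taylor series at 0 converges everywhere.

The radius of convergence is infinite.


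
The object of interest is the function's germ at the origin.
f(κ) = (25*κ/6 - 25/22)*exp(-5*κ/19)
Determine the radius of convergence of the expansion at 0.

The factor exp(-5*κ/19) is entire and contributes no finite singular point.
The polynomial part has no poles.
No finite singular points: the Taylor series at 0 converges everywhere.

The radius of convergence is infinite.


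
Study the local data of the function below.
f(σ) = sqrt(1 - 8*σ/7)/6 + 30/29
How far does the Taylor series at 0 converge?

Branch term (1/6)*sqrt(1 - σ/(7/8)): its argument vanishes at σ = 7/8, a square-root branch point, modulus 7/8.
The radius of convergence is the smallest modulus among the singular points: 7/8.

The radius of convergence is 7/8.


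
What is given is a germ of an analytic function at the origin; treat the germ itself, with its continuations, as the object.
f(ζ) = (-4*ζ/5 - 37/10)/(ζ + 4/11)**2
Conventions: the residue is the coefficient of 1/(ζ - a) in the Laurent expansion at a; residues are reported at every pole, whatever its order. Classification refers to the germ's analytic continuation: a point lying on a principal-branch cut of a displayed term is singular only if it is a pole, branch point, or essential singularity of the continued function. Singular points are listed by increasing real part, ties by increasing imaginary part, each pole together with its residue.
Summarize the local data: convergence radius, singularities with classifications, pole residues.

Radius of convergence at 0: 4/11.
At -4/11: a pole of order 2; residue -4/5.

Denominator factor (ζ + 4/11)^2: pole of order 2 at -4/11, modulus 4/11.
The radius of convergence is the smallest modulus among the singular points: 4/11.
At the order-2 pole -4/11 set g(ζ) = (ζ - (-4/11))^2*f(ζ) = -4*ζ/5 - 37/10.
Order-2 pole: residue = g'(a); g'(-4/11) = -4/5, so the residue is -4/5.


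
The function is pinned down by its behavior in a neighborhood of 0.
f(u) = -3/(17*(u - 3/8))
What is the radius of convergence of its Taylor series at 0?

Denominator factor (u - 3/8): pole of order 1 at 3/8, modulus 3/8.
The radius of convergence is the smallest modulus among the singular points: 3/8.

The radius of convergence is 3/8.


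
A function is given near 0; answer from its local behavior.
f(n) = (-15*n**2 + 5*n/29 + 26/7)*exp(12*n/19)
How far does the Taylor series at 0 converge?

The factor exp(12*n/19) is entire and contributes no finite singular point.
The polynomial part has no poles.
No finite singular points: the Taylor series at 0 converges everywhere.

The radius of convergence is infinite.


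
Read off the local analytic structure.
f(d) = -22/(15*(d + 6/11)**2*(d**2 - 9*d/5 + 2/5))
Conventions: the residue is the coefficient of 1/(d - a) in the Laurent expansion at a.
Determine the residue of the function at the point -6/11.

The residue is -775973/516128.

At the order-2 pole -6/11 set g(d) = (d - (-6/11))^2*f(d) = -22/(15*(d**2 - 9*d/5 + 2/5)).
Order-2 pole: residue = g'(a); g'(-6/11) = -775973/516128, so the residue is -775973/516128.


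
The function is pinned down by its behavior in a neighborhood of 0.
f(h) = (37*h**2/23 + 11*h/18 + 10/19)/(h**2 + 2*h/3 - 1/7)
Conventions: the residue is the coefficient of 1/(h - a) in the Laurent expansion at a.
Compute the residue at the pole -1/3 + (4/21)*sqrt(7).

The factor h**2 + 2*h/3 - 1/7 splits as (h - a)(h - a') with a = -1/3 + (4/21)*sqrt(7), a' = -1/3 - (4/21)*sqrt(7). At the order-1 pole a set g(h) = (h - a)*f(h) = [37*h**2/23 + 11*h/18 + 10/19] / (h - a').
Simple pole: residue = g(a) at a = -1/3 + (4/21)*sqrt(7), which is -191/828 + (6535/19152)*sqrt(7).

The residue is -191/828 + (6535/19152)*sqrt(7).


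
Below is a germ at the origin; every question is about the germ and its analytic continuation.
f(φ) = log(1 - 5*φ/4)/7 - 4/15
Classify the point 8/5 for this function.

The point is a regular point.

There is no denominator, hence no pole anywhere.
Branch term log(1 - φ/(4/5)): argument at 8/5 is -1, nonzero, so 8/5 is not its branch point (a point on a principal cut is still regular for the continued germ).
So the germ continues analytically to 8/5.


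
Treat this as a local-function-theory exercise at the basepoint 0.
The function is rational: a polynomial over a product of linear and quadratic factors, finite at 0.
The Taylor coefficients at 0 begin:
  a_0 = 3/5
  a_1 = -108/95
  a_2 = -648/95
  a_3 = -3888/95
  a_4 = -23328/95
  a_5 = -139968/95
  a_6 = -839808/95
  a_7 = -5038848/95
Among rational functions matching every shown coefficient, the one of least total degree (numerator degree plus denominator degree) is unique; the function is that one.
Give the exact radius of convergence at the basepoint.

No rational of total degree below 2 reproduces all 8 coefficients; solving the [1/1] Pade equations on them gives f(β) = (15*β/19 - 1/10)/(β - 1/6), whose expansion matches every shown term.
Denominator factor (β - 1/6): pole of order 1 at 1/6, modulus 1/6.
The radius of convergence is the smallest modulus among the singular points: 1/6.

The radius of convergence is 1/6.


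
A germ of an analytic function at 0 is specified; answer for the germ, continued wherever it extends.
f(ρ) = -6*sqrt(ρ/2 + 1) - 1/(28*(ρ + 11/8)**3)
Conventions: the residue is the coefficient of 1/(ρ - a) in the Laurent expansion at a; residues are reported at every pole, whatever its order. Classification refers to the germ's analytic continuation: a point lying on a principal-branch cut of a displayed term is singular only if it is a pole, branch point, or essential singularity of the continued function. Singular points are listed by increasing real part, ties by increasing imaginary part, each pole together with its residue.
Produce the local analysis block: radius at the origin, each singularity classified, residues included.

Denominator factor (ρ + 11/8)^3: pole of order 3 at -11/8, modulus 11/8.
Branch term (-6)*sqrt(1 - ρ/(-2)): its argument vanishes at ρ = -2, a square-root branch point, modulus 2.
The radius of convergence is the smallest modulus among the singular points: 11/8.
The branch term is analytic at -11/8 and contributes nothing to the residue; only the rational part matters.
At the order-3 pole -11/8 set g(ρ) = (ρ - (-11/8))^3*(rational part) = -1/28.
Order-3 pole: residue = g''(a)/2; g''(-11/8) = 0, so the residue is 0.
List the singular points by increasing real part (a conjugate pair: the negative imaginary part first).

Radius of convergence at 0: 11/8.
At -2: an algebraic (square-root) branch point.
At -11/8: a pole of order 3; residue 0.


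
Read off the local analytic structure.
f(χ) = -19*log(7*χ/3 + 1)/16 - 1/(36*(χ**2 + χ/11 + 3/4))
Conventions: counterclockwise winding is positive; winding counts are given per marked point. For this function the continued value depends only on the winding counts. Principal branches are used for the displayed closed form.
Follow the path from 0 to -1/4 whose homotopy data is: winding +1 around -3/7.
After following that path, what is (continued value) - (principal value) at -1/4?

The rational part is single-valued and drops out of the difference; each branch term changes only by its own monodromy.
(-19/16)*log(1 - χ/(-3/7)): each positive loop around -3/7 adds 2*pi*i to the log, so winding +1 contributes (-19/16)*(1)*2*pi*i = -(19/8)*pi*i.
Summing the contributions at χ = -1/4 gives -(19/8)*pi*i.

Continued minus principal equals -(19/8)*pi*i.
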